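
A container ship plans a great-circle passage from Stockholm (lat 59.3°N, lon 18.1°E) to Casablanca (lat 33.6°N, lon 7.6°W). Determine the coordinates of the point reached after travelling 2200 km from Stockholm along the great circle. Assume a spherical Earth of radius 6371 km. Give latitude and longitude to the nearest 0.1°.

≈ lat 43.4°N, lon 1.1°W

The haversine formula gives a central angle δ ≈ 0.537 rad (30.8°) between the endpoints. The total great-circle distance is δ·R ≈ 0.537 × 6371 ≈ 3424 km, so the target fraction is f = 2200/3424 ≈ 0.642.
Interpolate at f ≈ 0.642 with slerp weights a = sin((1−f)δ)/sin δ ≈ 0.373, b = sin(fδ)/sin δ ≈ 0.661.
p = a·p₁ + b·p₂ ≈ (0.727, -0.014, 0.687); φ = arcsin(p_z) ≈ 43.36°, λ = atan2(p_y, p_x) ≈ -1.08°.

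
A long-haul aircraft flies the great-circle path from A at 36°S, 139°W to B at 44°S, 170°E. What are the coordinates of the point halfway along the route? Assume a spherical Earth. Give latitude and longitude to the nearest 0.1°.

≈ 42.9°S, 162.9°W

The haversine formula gives a central angle δ ≈ 0.685 rad (39.2°) between the endpoints.
Interpolate at f = 1/2 with slerp weights a = sin((1−f)δ)/sin δ ≈ 0.531, b = sin(fδ)/sin δ ≈ 0.531.
p = a·p₁ + b·p₂ ≈ (-0.700, -0.215, -0.681); φ = arcsin(p_z) ≈ -42.90°, λ = atan2(p_y, p_x) ≈ -162.90°.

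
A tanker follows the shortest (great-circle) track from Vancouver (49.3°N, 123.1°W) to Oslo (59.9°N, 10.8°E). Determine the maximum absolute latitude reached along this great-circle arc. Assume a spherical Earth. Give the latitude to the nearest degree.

The great circle lies in the plane with unit normal n̂ = (p₁ × p₂)/|p₁ × p₂|.
Here n̂_z ≈ +0.261; the vertex latitude is φ_max = arccos|n̂_z| ≈ 74.9°.

≈ 75°N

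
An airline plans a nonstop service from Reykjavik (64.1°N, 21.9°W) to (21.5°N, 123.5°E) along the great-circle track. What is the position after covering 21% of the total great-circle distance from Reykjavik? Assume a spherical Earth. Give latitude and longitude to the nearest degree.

Convert each endpoint to a unit vector on the sphere (x = cos φ cos λ, y = cos φ sin λ, z = sin φ).
The central angle between the endpoints is δ = arccos(p₁·p₂) ≈ 1.576 rad (90.3°).
Interpolate at f = 0.21 with slerp weights a = sin((1−f)δ)/sin δ ≈ 0.947, b = sin(fδ)/sin δ ≈ 0.325.
p = a·p₁ + b·p₂ ≈ (0.217, 0.098, 0.971); φ = arcsin(p_z) ≈ 76.23°, λ = atan2(p_y, p_x) ≈ 24.23°.

≈ (76°N, 24°E)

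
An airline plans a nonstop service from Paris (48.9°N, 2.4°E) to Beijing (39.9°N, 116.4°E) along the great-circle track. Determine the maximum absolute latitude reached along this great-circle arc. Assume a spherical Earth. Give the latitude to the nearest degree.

≈ 61°N

The great circle lies in the plane with unit normal n̂ = (p₁ × p₂)/|p₁ × p₂|.
Here n̂_z ≈ +0.480; the vertex latitude is φ_max = arccos|n̂_z| ≈ 61.3°.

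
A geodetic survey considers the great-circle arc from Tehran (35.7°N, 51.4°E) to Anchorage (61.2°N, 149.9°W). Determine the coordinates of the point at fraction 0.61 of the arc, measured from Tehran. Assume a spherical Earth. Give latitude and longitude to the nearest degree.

≈ (81°N, 109°E)

Write both endpoints as unit vectors p₁, p₂ with components (cos φ cos λ, cos φ sin λ, sin φ).
The central angle between the endpoints is δ = arccos(p₁·p₂) ≈ 1.423 rad (81.6°).
Interpolate at f = 0.61 with slerp weights a = sin((1−f)δ)/sin δ ≈ 0.533, b = sin(fδ)/sin δ ≈ 0.772.
p = a·p₁ + b·p₂ ≈ (-0.052, 0.152, 0.987); φ = arcsin(p_z) ≈ 80.78°, λ = atan2(p_y, p_x) ≈ 108.79°.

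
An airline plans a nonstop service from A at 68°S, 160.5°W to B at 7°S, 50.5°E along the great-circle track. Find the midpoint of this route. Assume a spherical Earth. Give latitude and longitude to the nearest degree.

≈ 56°S, 67°E

Convert each endpoint to a unit vector on the sphere (x = cos φ cos λ, y = cos φ sin λ, z = sin φ).
The central angle between the endpoints is δ = arccos(p₁·p₂) ≈ 1.778 rad (101.9°).
Interpolate at f = 1/2 with slerp weights a = sin((1−f)δ)/sin δ ≈ 0.793, b = sin(fδ)/sin δ ≈ 0.793.
p = a·p₁ + b·p₂ ≈ (0.221, 0.508, -0.832); φ = arcsin(p_z) ≈ -56.34°, λ = atan2(p_y, p_x) ≈ 66.53°.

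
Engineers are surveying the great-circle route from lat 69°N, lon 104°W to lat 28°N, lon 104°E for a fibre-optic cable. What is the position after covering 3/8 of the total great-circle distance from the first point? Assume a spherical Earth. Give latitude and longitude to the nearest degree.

≈ lat 76°N, lon 137°E

Write both endpoints as unit vectors p₁, p₂ with components (cos φ cos λ, cos φ sin λ, sin φ).
The central angle between the endpoints is δ = arccos(p₁·p₂) ≈ 1.411 rad (80.9°).
Interpolate at f = 3/8 with slerp weights a = sin((1−f)δ)/sin δ ≈ 0.782, b = sin(fδ)/sin δ ≈ 0.511.
p = a·p₁ + b·p₂ ≈ (-0.177, 0.166, 0.970); φ = arcsin(p_z) ≈ 75.95°, λ = atan2(p_y, p_x) ≈ 136.81°.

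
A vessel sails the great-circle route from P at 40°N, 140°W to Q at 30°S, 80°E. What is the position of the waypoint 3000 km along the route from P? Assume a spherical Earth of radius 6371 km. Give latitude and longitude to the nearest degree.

≈ 37°N, 174°W

Convert each endpoint to a unit vector on the sphere (x = cos φ cos λ, y = cos φ sin λ, z = sin φ).
The central angle between the endpoints is δ = arccos(p₁·p₂) ≈ 2.549 rad (146.1°). The total great-circle distance is δ·R ≈ 2.549 × 6371 ≈ 16241 km, so the target fraction is f = 3000/16241 ≈ 0.185.
Interpolate at f ≈ 0.185 with slerp weights a = sin((1−f)δ)/sin δ ≈ 1.565, b = sin(fδ)/sin δ ≈ 0.813.
p = a·p₁ + b·p₂ ≈ (-0.796, -0.078, 0.600); φ = arcsin(p_z) ≈ 36.86°, λ = atan2(p_y, p_x) ≈ -174.42°.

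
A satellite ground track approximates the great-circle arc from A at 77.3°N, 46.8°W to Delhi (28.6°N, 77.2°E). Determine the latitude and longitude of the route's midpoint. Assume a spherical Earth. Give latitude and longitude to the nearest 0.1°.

≈ 61.9°N, 63.6°E

Convert each endpoint to a unit vector on the sphere (x = cos φ cos λ, y = cos φ sin λ, z = sin φ).
The central angle between the endpoints is δ = arccos(p₁·p₂) ≈ 1.204 rad (69.0°).
Interpolate at f = 1/2 with slerp weights a = sin((1−f)δ)/sin δ ≈ 0.607, b = sin(fδ)/sin δ ≈ 0.607.
p = a·p₁ + b·p₂ ≈ (0.209, 0.422, 0.882); φ = arcsin(p_z) ≈ 61.89°, λ = atan2(p_y, p_x) ≈ 63.63°.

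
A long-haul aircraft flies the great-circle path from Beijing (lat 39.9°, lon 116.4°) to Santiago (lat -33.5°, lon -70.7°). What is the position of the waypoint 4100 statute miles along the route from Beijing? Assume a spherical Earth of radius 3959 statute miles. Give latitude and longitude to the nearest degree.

Convert each endpoint to a unit vector on the sphere (x = cos φ cos λ, y = cos φ sin λ, z = sin φ).
The central angle between the endpoints is δ = arccos(p₁·p₂) ≈ 2.992 rad (171.4°). The total great-circle distance is δ·R ≈ 2.992 × 3959 ≈ 11846 mi, so the target fraction is f = 4100/11846 ≈ 0.346.
Interpolate at f ≈ 0.346 with slerp weights a = sin((1−f)δ)/sin δ ≈ 6.225, b = sin(fδ)/sin δ ≈ 5.779.
p = a·p₁ + b·p₂ ≈ (-0.531, -0.271, 0.803); φ = arcsin(p_z) ≈ 53.44°, λ = atan2(p_y, p_x) ≈ -152.95°.

≈ lat 53°, lon -153°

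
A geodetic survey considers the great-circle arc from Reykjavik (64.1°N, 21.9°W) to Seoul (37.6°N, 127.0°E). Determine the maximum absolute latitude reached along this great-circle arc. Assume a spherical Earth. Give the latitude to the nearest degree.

≈ 79°N

The great circle lies in the plane with unit normal n̂ = (p₁ × p₂)/|p₁ × p₂|.
Here n̂_z ≈ +0.185; the vertex latitude is φ_max = arccos|n̂_z| ≈ 79.4°.
Check via Clairaut: cos φ_max = |cos φ₁| · sin C = cos(64.1°)·sin(25.0°) ≈ 0.185, again giving ≈ 79.4°.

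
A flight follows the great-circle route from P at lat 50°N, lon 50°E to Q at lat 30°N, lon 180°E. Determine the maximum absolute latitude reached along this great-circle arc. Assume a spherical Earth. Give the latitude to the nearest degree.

≈ 65°N

The great circle lies in the plane with unit normal n̂ = (p₁ × p₂)/|p₁ × p₂|.
Here n̂_z ≈ +0.427; the vertex latitude is φ_max = arccos|n̂_z| ≈ 64.7°.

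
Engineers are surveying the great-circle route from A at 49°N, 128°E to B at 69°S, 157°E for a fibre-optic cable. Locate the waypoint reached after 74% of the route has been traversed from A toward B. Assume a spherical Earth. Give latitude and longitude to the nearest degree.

≈ 39°S, 143°E

Write both endpoints as unit vectors p₁, p₂ with components (cos φ cos λ, cos φ sin λ, sin φ).
The central angle between the endpoints is δ = arccos(p₁·p₂) ≈ 2.093 rad (119.9°).
Interpolate at f = 0.74 with slerp weights a = sin((1−f)δ)/sin δ ≈ 0.597, b = sin(fδ)/sin δ ≈ 1.154.
p = a·p₁ + b·p₂ ≈ (-0.622, 0.470, -0.626); φ = arcsin(p_z) ≈ -38.76°, λ = atan2(p_y, p_x) ≈ 142.89°.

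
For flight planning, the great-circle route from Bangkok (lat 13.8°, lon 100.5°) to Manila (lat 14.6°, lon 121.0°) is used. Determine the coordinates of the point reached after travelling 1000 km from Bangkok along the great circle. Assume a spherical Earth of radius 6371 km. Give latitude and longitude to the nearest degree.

≈ lat 14°, lon 110°

Convert each endpoint to a unit vector on the sphere (x = cos φ cos λ, y = cos φ sin λ, z = sin φ).
The central angle between the endpoints is δ = arccos(p₁·p₂) ≈ 0.347 rad (19.9°). The total great-circle distance is δ·R ≈ 0.347 × 6371 ≈ 2211 km, so the target fraction is f = 1000/2211 ≈ 0.452.
Interpolate at f ≈ 0.452 with slerp weights a = sin((1−f)δ)/sin δ ≈ 0.555, b = sin(fδ)/sin δ ≈ 0.460.
p = a·p₁ + b·p₂ ≈ (-0.327, 0.912, 0.248); φ = arcsin(p_z) ≈ 14.38°, λ = atan2(p_y, p_x) ≈ 109.75°.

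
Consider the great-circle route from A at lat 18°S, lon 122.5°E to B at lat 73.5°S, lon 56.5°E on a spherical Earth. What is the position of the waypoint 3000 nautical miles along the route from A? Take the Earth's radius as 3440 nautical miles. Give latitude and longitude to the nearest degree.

Convert each endpoint to a unit vector on the sphere (x = cos φ cos λ, y = cos φ sin λ, z = sin φ).
The central angle between the endpoints is δ = arccos(p₁·p₂) ≈ 1.153 rad (66.0°). The total great-circle distance is δ·R ≈ 1.153 × 3440 ≈ 3965 nmi, so the target fraction is f = 3000/3965 ≈ 0.757.
Interpolate at f ≈ 0.757 with slerp weights a = sin((1−f)δ)/sin δ ≈ 0.303, b = sin(fδ)/sin δ ≈ 0.838.
p = a·p₁ + b·p₂ ≈ (-0.023, 0.441, -0.897); φ = arcsin(p_z) ≈ -63.77°, λ = atan2(p_y, p_x) ≈ 93.04°.

≈ lat 64°S, lon 93°E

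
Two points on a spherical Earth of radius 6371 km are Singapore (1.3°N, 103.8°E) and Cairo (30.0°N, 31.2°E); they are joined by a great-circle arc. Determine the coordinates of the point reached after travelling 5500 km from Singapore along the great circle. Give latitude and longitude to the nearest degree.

Convert each endpoint to a unit vector on the sphere (x = cos φ cos λ, y = cos φ sin λ, z = sin φ).
The central angle between the endpoints is δ = arccos(p₁·p₂) ≈ 1.297 rad (74.3°). The total great-circle distance is δ·R ≈ 1.297 × 6371 ≈ 8264 km, so the target fraction is f = 5500/8264 ≈ 0.666.
Interpolate at f ≈ 0.666 with slerp weights a = sin((1−f)δ)/sin δ ≈ 0.437, b = sin(fδ)/sin δ ≈ 0.789.
p = a·p₁ + b·p₂ ≈ (0.481, 0.778, 0.405); φ = arcsin(p_z) ≈ 23.87°, λ = atan2(p_y, p_x) ≈ 58.30°.

≈ 24°N, 58°E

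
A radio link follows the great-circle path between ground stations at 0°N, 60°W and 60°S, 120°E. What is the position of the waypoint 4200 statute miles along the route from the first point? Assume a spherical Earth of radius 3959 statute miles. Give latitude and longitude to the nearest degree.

≈ 61°S, 60°W

From cos δ = sin φ₁ sin φ₂ + cos φ₁ cos φ₂ cos Δλ, the central angle is δ ≈ 2.094 rad (120.0°). The total great-circle distance is δ·R ≈ 2.094 × 3959 ≈ 8292 mi, so the target fraction is f = 4200/8292 ≈ 0.507.
Interpolate at f ≈ 0.507 with slerp weights a = sin((1−f)δ)/sin δ ≈ 0.992, b = sin(fδ)/sin δ ≈ 1.008.
p = a·p₁ + b·p₂ ≈ (0.244, -0.423, -0.873); φ = arcsin(p_z) ≈ -60.78°, λ = atan2(p_y, p_x) ≈ -60.00°.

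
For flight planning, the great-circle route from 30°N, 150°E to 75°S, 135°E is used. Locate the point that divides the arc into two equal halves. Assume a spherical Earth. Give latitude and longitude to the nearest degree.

Write both endpoints as unit vectors p₁, p₂ with components (cos φ cos λ, cos φ sin λ, sin φ).
The central angle between the endpoints is δ = arccos(p₁·p₂) ≈ 1.841 rad (105.5°).
Interpolate at f = 1/2 with slerp weights a = sin((1−f)δ)/sin δ ≈ 0.826, b = sin(fδ)/sin δ ≈ 0.826.
p = a·p₁ + b·p₂ ≈ (-0.770, 0.509, -0.385); φ = arcsin(p_z) ≈ -22.62°, λ = atan2(p_y, p_x) ≈ 146.57°.

≈ 23°S, 147°E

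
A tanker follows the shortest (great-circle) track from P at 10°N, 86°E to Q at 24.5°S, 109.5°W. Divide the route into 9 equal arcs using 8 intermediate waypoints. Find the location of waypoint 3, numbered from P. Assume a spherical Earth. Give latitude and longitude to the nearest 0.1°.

≈ 27.8°S, 124.5°E

The haversine formula gives a central angle δ ≈ 2.781 rad (159.3°) between the endpoints.
Interpolate at f = 3/9 with slerp weights a = sin((1−f)δ)/sin δ ≈ 2.719, b = sin(fδ)/sin δ ≈ 2.264.
p = a·p₁ + b·p₂ ≈ (-0.501, 0.729, -0.467); φ = arcsin(p_z) ≈ -27.83°, λ = atan2(p_y, p_x) ≈ 124.51°.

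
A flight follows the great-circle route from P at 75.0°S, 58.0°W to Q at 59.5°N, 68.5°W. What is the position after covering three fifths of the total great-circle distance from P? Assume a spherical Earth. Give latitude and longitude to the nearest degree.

≈ 6°N, 65°W

From cos δ = sin φ₁ sin φ₂ + cos φ₁ cos φ₂ cos Δλ, the central angle is δ ≈ 2.351 rad (134.7°).
Interpolate at f = 3/5 with slerp weights a = sin((1−f)δ)/sin δ ≈ 1.136, b = sin(fδ)/sin δ ≈ 1.388.
p = a·p₁ + b·p₂ ≈ (0.414, -0.905, 0.099); φ = arcsin(p_z) ≈ 5.68°, λ = atan2(p_y, p_x) ≈ -65.41°.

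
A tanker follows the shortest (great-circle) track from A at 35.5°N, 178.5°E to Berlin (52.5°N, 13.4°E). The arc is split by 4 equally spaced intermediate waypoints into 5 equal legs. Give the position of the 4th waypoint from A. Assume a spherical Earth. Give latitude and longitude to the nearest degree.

The haversine formula gives a central angle δ ≈ 1.589 rad (91.0°) between the endpoints.
Interpolate at f = 4/5 with slerp weights a = sin((1−f)δ)/sin δ ≈ 0.313, b = sin(fδ)/sin δ ≈ 0.956.
p = a·p₁ + b·p₂ ≈ (0.312, 0.141, 0.940); φ = arcsin(p_z) ≈ 69.99°, λ = atan2(p_y, p_x) ≈ 24.42°.

≈ 70°N, 24°E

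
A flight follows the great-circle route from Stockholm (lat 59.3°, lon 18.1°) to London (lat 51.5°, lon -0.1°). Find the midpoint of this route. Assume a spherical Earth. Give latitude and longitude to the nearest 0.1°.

≈ lat 55.7°, lon 8.1°

Write both endpoints as unit vectors p₁, p₂ with components (cos φ cos λ, cos φ sin λ, sin φ).
The central angle between the endpoints is δ = arccos(p₁·p₂) ≈ 0.225 rad (12.9°).
Interpolate at f = 1/2 with slerp weights a = sin((1−f)δ)/sin δ ≈ 0.503, b = sin(fδ)/sin δ ≈ 0.503.
p = a·p₁ + b·p₂ ≈ (0.557, 0.079, 0.826); φ = arcsin(p_z) ≈ 55.74°, λ = atan2(p_y, p_x) ≈ 8.09°.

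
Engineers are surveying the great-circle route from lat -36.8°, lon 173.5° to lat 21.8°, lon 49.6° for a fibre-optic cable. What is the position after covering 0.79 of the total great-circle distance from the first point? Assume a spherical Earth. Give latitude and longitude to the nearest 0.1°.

≈ lat 6.6°, lon 73.0°

Convert each endpoint to a unit vector on the sphere (x = cos φ cos λ, y = cos φ sin λ, z = sin φ).
The central angle between the endpoints is δ = arccos(p₁·p₂) ≈ 2.262 rad (129.6°).
Interpolate at f = 0.79 with slerp weights a = sin((1−f)δ)/sin δ ≈ 0.593, b = sin(fδ)/sin δ ≈ 1.267.
p = a·p₁ + b·p₂ ≈ (0.291, 0.950, 0.115); φ = arcsin(p_z) ≈ 6.62°, λ = atan2(p_y, p_x) ≈ 72.99°.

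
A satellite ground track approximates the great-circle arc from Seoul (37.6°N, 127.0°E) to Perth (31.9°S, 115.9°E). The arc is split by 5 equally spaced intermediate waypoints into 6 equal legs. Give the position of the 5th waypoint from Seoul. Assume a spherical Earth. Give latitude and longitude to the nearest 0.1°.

Write both endpoints as unit vectors p₁, p₂ with components (cos φ cos λ, cos φ sin λ, sin φ).
The central angle between the endpoints is δ = arccos(p₁·p₂) ≈ 1.226 rad (70.3°).
Interpolate at f = 5/6 with slerp weights a = sin((1−f)δ)/sin δ ≈ 0.216, b = sin(fδ)/sin δ ≈ 0.906.
p = a·p₁ + b·p₂ ≈ (-0.439, 0.829, -0.347); φ = arcsin(p_z) ≈ -20.33°, λ = atan2(p_y, p_x) ≈ 117.91°.

≈ 20.3°S, 117.9°E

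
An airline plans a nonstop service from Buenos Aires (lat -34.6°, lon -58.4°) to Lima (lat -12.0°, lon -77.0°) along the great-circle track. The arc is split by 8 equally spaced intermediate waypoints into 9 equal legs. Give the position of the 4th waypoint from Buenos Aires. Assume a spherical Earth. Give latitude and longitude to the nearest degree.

≈ lat -25°, lon -67°

The haversine formula gives a central angle δ ≈ 0.492 rad (28.2°) between the endpoints.
Interpolate at f = 4/9 with slerp weights a = sin((1−f)δ)/sin δ ≈ 0.571, b = sin(fδ)/sin δ ≈ 0.459.
p = a·p₁ + b·p₂ ≈ (0.348, -0.838, -0.420); φ = arcsin(p_z) ≈ -24.83°, λ = atan2(p_y, p_x) ≈ -67.48°.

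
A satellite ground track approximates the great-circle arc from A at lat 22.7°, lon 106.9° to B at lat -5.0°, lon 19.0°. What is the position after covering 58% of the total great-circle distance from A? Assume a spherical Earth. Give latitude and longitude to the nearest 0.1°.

From cos δ = sin φ₁ sin φ₂ + cos φ₁ cos φ₂ cos Δλ, the central angle is δ ≈ 1.571 rad (90.0°).
Interpolate at f = 0.58 with slerp weights a = sin((1−f)δ)/sin δ ≈ 0.613, b = sin(fδ)/sin δ ≈ 0.790.
p = a·p₁ + b·p₂ ≈ (0.580, 0.797, 0.168); φ = arcsin(p_z) ≈ 9.65°, λ = atan2(p_y, p_x) ≈ 53.97°.

≈ lat 9.7°, lon 54.0°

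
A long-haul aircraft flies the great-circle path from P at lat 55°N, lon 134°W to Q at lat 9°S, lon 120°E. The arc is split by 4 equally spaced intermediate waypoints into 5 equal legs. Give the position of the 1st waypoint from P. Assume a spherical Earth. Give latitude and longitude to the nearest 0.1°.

The haversine formula gives a central angle δ ≈ 1.859 rad (106.5°) between the endpoints.
Interpolate at f = 1/5 with slerp weights a = sin((1−f)δ)/sin δ ≈ 1.039, b = sin(fδ)/sin δ ≈ 0.379.
p = a·p₁ + b·p₂ ≈ (-0.601, -0.105, 0.792); φ = arcsin(p_z) ≈ 52.39°, λ = atan2(p_y, p_x) ≈ -170.12°.

≈ lat 52.4°N, lon 170.1°W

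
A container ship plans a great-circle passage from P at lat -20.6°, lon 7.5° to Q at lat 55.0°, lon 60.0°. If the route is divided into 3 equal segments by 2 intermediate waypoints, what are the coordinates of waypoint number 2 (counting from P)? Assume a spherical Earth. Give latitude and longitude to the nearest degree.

The haversine formula gives a central angle δ ≈ 1.532 rad (87.8°) between the endpoints.
Interpolate at f = 2/3 with slerp weights a = sin((1−f)δ)/sin δ ≈ 0.489, b = sin(fδ)/sin δ ≈ 0.853.
p = a·p₁ + b·p₂ ≈ (0.699, 0.484, 0.527); φ = arcsin(p_z) ≈ 31.81°, λ = atan2(p_y, p_x) ≈ 34.69°.

≈ lat 32°, lon 35°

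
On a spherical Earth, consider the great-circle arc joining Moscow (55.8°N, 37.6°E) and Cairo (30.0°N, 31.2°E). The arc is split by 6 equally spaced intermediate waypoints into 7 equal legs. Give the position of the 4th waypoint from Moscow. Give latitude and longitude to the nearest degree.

≈ 41°N, 33°E

From cos δ = sin φ₁ sin φ₂ + cos φ₁ cos φ₂ cos Δλ, the central angle is δ ≈ 0.457 rad (26.2°).
Interpolate at f = 4/7 with slerp weights a = sin((1−f)δ)/sin δ ≈ 0.441, b = sin(fδ)/sin δ ≈ 0.585.
p = a·p₁ + b·p₂ ≈ (0.630, 0.414, 0.657); φ = arcsin(p_z) ≈ 41.10°, λ = atan2(p_y, p_x) ≈ 33.30°.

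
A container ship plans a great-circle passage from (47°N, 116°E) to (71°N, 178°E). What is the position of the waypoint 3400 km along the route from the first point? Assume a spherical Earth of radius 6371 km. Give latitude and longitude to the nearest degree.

≈ (69°N, 159°E)

From cos δ = sin φ₁ sin φ₂ + cos φ₁ cos φ₂ cos Δλ, the central angle is δ ≈ 0.651 rad (37.3°). The total great-circle distance is δ·R ≈ 0.651 × 6371 ≈ 4145 km, so the target fraction is f = 3400/4145 ≈ 0.820.
Interpolate at f ≈ 0.820 with slerp weights a = sin((1−f)δ)/sin δ ≈ 0.193, b = sin(fδ)/sin δ ≈ 0.840.
p = a·p₁ + b·p₂ ≈ (-0.331, 0.128, 0.935); φ = arcsin(p_z) ≈ 69.23°, λ = atan2(p_y, p_x) ≈ 158.91°.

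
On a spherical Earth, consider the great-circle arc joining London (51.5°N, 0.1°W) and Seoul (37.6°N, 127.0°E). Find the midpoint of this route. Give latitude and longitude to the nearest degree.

The haversine formula gives a central angle δ ≈ 1.390 rad (79.6°) between the endpoints.
Interpolate at f = 1/2 with slerp weights a = sin((1−f)δ)/sin δ ≈ 0.651, b = sin(fδ)/sin δ ≈ 0.651.
p = a·p₁ + b·p₂ ≈ (0.095, 0.411, 0.907); φ = arcsin(p_z) ≈ 65.04°, λ = atan2(p_y, p_x) ≈ 77.01°.

≈ 65°N, 77°E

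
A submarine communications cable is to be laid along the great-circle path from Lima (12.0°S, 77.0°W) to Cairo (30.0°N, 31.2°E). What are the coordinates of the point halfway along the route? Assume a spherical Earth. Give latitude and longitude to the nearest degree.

Convert each endpoint to a unit vector on the sphere (x = cos φ cos λ, y = cos φ sin λ, z = sin φ).
The central angle between the endpoints is δ = arccos(p₁·p₂) ≈ 1.948 rad (111.6°).
Interpolate at f = 1/2 with slerp weights a = sin((1−f)δ)/sin δ ≈ 0.890, b = sin(fδ)/sin δ ≈ 0.890.
p = a·p₁ + b·p₂ ≈ (0.855, -0.449, 0.260); φ = arcsin(p_z) ≈ 15.06°, λ = atan2(p_y, p_x) ≈ -27.70°.

≈ 15°N, 28°W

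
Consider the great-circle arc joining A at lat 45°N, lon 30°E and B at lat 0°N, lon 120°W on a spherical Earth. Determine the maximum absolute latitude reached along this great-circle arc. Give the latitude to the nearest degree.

The great circle lies in the plane with unit normal n̂ = (p₁ × p₂)/|p₁ × p₂|.
Here n̂_z ≈ -0.447; the vertex latitude is φ_max = arccos|n̂_z| ≈ 63.4°.

≈ 63°N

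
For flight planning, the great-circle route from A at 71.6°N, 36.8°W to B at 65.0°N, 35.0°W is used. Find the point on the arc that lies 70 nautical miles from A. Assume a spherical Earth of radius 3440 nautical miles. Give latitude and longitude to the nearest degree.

≈ 70°N, 36°W

Write both endpoints as unit vectors p₁, p₂ with components (cos φ cos λ, cos φ sin λ, sin φ).
The central angle between the endpoints is δ = arccos(p₁·p₂) ≈ 0.116 rad (6.6°). The total great-circle distance is δ·R ≈ 0.116 × 3440 ≈ 398 nmi, so the target fraction is f = 70/398 ≈ 0.176.
Interpolate at f ≈ 0.176 with slerp weights a = sin((1−f)δ)/sin δ ≈ 0.825, b = sin(fδ)/sin δ ≈ 0.176.
p = a·p₁ + b·p₂ ≈ (0.269, -0.199, 0.942); φ = arcsin(p_z) ≈ 70.44°, λ = atan2(p_y, p_x) ≈ -36.40°.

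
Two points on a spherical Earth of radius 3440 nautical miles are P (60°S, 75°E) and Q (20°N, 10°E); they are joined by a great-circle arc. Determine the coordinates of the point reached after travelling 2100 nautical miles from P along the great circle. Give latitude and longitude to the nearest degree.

Convert each endpoint to a unit vector on the sphere (x = cos φ cos λ, y = cos φ sin λ, z = sin φ).
The central angle between the endpoints is δ = arccos(p₁·p₂) ≈ 1.669 rad (95.6°). The total great-circle distance is δ·R ≈ 1.669 × 3440 ≈ 5740 nmi, so the target fraction is f = 2100/5740 ≈ 0.366.
Interpolate at f ≈ 0.366 with slerp weights a = sin((1−f)δ)/sin δ ≈ 0.876, b = sin(fδ)/sin δ ≈ 0.576.
p = a·p₁ + b·p₂ ≈ (0.646, 0.517, -0.561); φ = arcsin(p_z) ≈ -34.15°, λ = atan2(p_y, p_x) ≈ 38.65°.

≈ (34°S, 39°E)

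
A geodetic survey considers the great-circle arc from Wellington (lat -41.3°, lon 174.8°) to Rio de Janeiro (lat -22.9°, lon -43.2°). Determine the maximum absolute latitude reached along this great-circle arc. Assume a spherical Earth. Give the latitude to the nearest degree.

≈ -64°

The great circle lies in the plane with unit normal n̂ = (p₁ × p₂)/|p₁ × p₂|.
Here n̂_z ≈ +0.445; the vertex latitude is φ_max = arccos|n̂_z| ≈ 63.6°.
Check via Clairaut: cos φ_max = |cos φ₁| · sin C = cos(41.3°)·sin(143.7°) ≈ 0.445, again giving ≈ 63.6°.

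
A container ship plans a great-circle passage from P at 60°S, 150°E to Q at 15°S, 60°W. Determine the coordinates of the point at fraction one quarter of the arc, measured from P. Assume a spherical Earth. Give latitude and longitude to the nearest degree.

≈ 76°S, 152°W

The haversine formula gives a central angle δ ≈ 1.766 rad (101.2°) between the endpoints.
Interpolate at f = 1/4 with slerp weights a = sin((1−f)δ)/sin δ ≈ 0.989, b = sin(fδ)/sin δ ≈ 0.436.
p = a·p₁ + b·p₂ ≈ (-0.218, -0.117, -0.969); φ = arcsin(p_z) ≈ -75.68°, λ = atan2(p_y, p_x) ≈ -151.70°.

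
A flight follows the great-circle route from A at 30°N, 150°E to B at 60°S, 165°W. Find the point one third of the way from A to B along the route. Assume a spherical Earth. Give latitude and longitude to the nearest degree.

Convert each endpoint to a unit vector on the sphere (x = cos φ cos λ, y = cos φ sin λ, z = sin φ).
The central angle between the endpoints is δ = arccos(p₁·p₂) ≈ 1.698 rad (97.3°).
Interpolate at f = 1/3 with slerp weights a = sin((1−f)δ)/sin δ ≈ 0.913, b = sin(fδ)/sin δ ≈ 0.541.
p = a·p₁ + b·p₂ ≈ (-0.946, 0.325, -0.012); φ = arcsin(p_z) ≈ -0.68°, λ = atan2(p_y, p_x) ≈ 161.02°.

≈ 1°S, 161°E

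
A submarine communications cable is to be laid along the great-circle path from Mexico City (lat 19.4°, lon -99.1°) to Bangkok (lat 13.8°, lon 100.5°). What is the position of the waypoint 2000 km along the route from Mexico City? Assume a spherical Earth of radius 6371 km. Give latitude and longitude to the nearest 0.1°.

Write both endpoints as unit vectors p₁, p₂ with components (cos φ cos λ, cos φ sin λ, sin φ).
The central angle between the endpoints is δ = arccos(p₁·p₂) ≈ 2.471 rad (141.6°). The total great-circle distance is δ·R ≈ 2.471 × 6371 ≈ 15745 km, so the target fraction is f = 2000/15745 ≈ 0.127.
Interpolate at f ≈ 0.127 with slerp weights a = sin((1−f)δ)/sin δ ≈ 1.341, b = sin(fδ)/sin δ ≈ 0.497.
p = a·p₁ + b·p₂ ≈ (-0.288, -0.774, 0.564); φ = arcsin(p_z) ≈ 34.33°, λ = atan2(p_y, p_x) ≈ -110.41°.

≈ lat 34.3°, lon -110.4°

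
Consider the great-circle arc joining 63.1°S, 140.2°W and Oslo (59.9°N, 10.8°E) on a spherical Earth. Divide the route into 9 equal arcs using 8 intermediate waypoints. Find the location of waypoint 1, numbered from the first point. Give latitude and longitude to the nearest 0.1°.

≈ 57.8°S, 103.8°W

From cos δ = sin φ₁ sin φ₂ + cos φ₁ cos φ₂ cos Δλ, the central angle is δ ≈ 2.896 rad (165.9°).
Interpolate at f = 1/9 with slerp weights a = sin((1−f)δ)/sin δ ≈ 2.210, b = sin(fδ)/sin δ ≈ 1.301.
p = a·p₁ + b·p₂ ≈ (-0.128, -0.518, -0.846); φ = arcsin(p_z) ≈ -57.77°, λ = atan2(p_y, p_x) ≈ -103.84°.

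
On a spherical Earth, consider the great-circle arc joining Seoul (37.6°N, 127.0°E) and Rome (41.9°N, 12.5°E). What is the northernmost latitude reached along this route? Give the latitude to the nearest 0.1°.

The great circle lies in the plane with unit normal n̂ = (p₁ × p₂)/|p₁ × p₂|.
Here n̂_z ≈ -0.544; the vertex latitude is φ_max = arccos|n̂_z| ≈ 57.1°.
Check via Clairaut: cos φ_max = |cos φ₁| · sin C = cos(37.6°)·sin(43.4°) ≈ 0.544, again giving ≈ 57.1°.

≈ 57.1°N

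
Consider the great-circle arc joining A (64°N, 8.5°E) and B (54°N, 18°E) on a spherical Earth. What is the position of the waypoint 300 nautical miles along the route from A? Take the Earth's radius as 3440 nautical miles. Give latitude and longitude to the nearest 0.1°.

Write both endpoints as unit vectors p₁, p₂ with components (cos φ cos λ, cos φ sin λ, sin φ).
The central angle between the endpoints is δ = arccos(p₁·p₂) ≈ 0.194 rad (11.1°). The total great-circle distance is δ·R ≈ 0.194 × 3440 ≈ 667 nmi, so the target fraction is f = 300/667 ≈ 0.450.
Interpolate at f ≈ 0.450 with slerp weights a = sin((1−f)δ)/sin δ ≈ 0.552, b = sin(fδ)/sin δ ≈ 0.452.
p = a·p₁ + b·p₂ ≈ (0.492, 0.118, 0.862); φ = arcsin(p_z) ≈ 59.59°, λ = atan2(p_y, p_x) ≈ 13.47°.

≈ (59.6°N, 13.5°E)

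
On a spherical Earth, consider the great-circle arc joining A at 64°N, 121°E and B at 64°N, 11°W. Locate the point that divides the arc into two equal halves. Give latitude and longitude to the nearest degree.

Write both endpoints as unit vectors p₁, p₂ with components (cos φ cos λ, cos φ sin λ, sin φ).
The central angle between the endpoints is δ = arccos(p₁·p₂) ≈ 0.824 rad (47.2°).
Interpolate at f = 1/2 with slerp weights a = sin((1−f)δ)/sin δ ≈ 0.546, b = sin(fδ)/sin δ ≈ 0.546.
p = a·p₁ + b·p₂ ≈ (0.112, 0.159, 0.981); φ = arcsin(p_z) ≈ 78.78°, λ = atan2(p_y, p_x) ≈ 55.00°.

≈ 79°N, 55°E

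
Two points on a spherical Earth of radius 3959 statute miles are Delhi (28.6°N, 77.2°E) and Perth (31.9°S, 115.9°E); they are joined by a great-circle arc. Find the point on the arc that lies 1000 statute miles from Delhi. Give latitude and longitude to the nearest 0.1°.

≈ 16.4°N, 85.6°E

From cos δ = sin φ₁ sin φ₂ + cos φ₁ cos φ₂ cos Δλ, the central angle is δ ≈ 1.236 rad (70.8°). The total great-circle distance is δ·R ≈ 1.236 × 3959 ≈ 4893 mi, so the target fraction is f = 1000/4893 ≈ 0.204.
Interpolate at f ≈ 0.204 with slerp weights a = sin((1−f)δ)/sin δ ≈ 0.881, b = sin(fδ)/sin δ ≈ 0.265.
p = a·p₁ + b·p₂ ≈ (0.073, 0.957, 0.282); φ = arcsin(p_z) ≈ 16.38°, λ = atan2(p_y, p_x) ≈ 85.62°.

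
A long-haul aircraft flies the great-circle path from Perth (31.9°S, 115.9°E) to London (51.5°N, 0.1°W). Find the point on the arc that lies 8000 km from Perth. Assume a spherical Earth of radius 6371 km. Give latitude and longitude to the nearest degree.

The haversine formula gives a central angle δ ≈ 2.272 rad (130.2°) between the endpoints. The total great-circle distance is δ·R ≈ 2.272 × 6371 ≈ 14476 km, so the target fraction is f = 8000/14476 ≈ 0.553.
Interpolate at f ≈ 0.553 with slerp weights a = sin((1−f)δ)/sin δ ≈ 1.113, b = sin(fδ)/sin δ ≈ 1.244.
p = a·p₁ + b·p₂ ≈ (0.362, 0.849, 0.386); φ = arcsin(p_z) ≈ 22.70°, λ = atan2(p_y, p_x) ≈ 66.90°.

≈ (23°N, 67°E)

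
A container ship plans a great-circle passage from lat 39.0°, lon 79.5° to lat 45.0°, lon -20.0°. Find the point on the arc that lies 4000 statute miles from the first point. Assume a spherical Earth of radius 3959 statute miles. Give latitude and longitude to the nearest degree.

Convert each endpoint to a unit vector on the sphere (x = cos φ cos λ, y = cos φ sin λ, z = sin φ).
The central angle between the endpoints is δ = arccos(p₁·p₂) ≈ 1.209 rad (69.2°). The total great-circle distance is δ·R ≈ 1.209 × 3959 ≈ 4785 mi, so the target fraction is f = 4000/4785 ≈ 0.836.
Interpolate at f ≈ 0.836 with slerp weights a = sin((1−f)δ)/sin δ ≈ 0.211, b = sin(fδ)/sin δ ≈ 0.906.
p = a·p₁ + b·p₂ ≈ (0.632, -0.058, 0.773); φ = arcsin(p_z) ≈ 50.63°, λ = atan2(p_y, p_x) ≈ -5.25°.

≈ lat 51°, lon -5°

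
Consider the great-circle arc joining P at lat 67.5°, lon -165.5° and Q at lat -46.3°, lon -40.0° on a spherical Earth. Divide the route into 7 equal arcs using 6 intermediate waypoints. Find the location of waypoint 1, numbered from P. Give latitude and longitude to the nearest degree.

≈ lat 62°, lon -117°

Write both endpoints as unit vectors p₁, p₂ with components (cos φ cos λ, cos φ sin λ, sin φ).
The central angle between the endpoints is δ = arccos(p₁·p₂) ≈ 2.535 rad (145.2°).
Interpolate at f = 1/7 with slerp weights a = sin((1−f)δ)/sin δ ≈ 1.445, b = sin(fδ)/sin δ ≈ 0.621.
p = a·p₁ + b·p₂ ≈ (-0.207, -0.414, 0.886); φ = arcsin(p_z) ≈ 62.41°, λ = atan2(p_y, p_x) ≈ -116.52°.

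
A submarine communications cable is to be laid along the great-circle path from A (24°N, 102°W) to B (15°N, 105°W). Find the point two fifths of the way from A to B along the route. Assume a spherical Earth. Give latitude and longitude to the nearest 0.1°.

≈ (20.4°N, 103.2°W)

The haversine formula gives a central angle δ ≈ 0.165 rad (9.4°) between the endpoints.
Interpolate at f = 2/5 with slerp weights a = sin((1−f)δ)/sin δ ≈ 0.602, b = sin(fδ)/sin δ ≈ 0.402.
p = a·p₁ + b·p₂ ≈ (-0.215, -0.912, 0.349); φ = arcsin(p_z) ≈ 20.41°, λ = atan2(p_y, p_x) ≈ -103.24°.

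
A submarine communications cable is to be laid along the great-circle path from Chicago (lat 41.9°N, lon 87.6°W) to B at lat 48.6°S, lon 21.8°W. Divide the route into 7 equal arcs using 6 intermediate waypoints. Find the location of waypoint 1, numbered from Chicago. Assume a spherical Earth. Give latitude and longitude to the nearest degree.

Convert each endpoint to a unit vector on the sphere (x = cos φ cos λ, y = cos φ sin λ, z = sin φ).
The central angle between the endpoints is δ = arccos(p₁·p₂) ≈ 1.875 rad (107.4°).
Interpolate at f = 1/7 with slerp weights a = sin((1−f)δ)/sin δ ≈ 1.047, b = sin(fδ)/sin δ ≈ 0.277.
p = a·p₁ + b·p₂ ≈ (0.203, -0.847, 0.491); φ = arcsin(p_z) ≈ 29.43°, λ = atan2(p_y, p_x) ≈ -76.53°.

≈ lat 29°N, lon 77°W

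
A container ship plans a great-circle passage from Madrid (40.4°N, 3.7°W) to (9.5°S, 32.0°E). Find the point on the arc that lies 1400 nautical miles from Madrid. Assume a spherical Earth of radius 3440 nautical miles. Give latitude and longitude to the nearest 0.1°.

≈ (21.7°N, 12.8°E)

Convert each endpoint to a unit vector on the sphere (x = cos φ cos λ, y = cos φ sin λ, z = sin φ).
The central angle between the endpoints is δ = arccos(p₁·p₂) ≈ 1.044 rad (59.8°). The total great-circle distance is δ·R ≈ 1.044 × 3440 ≈ 3591 nmi, so the target fraction is f = 1400/3591 ≈ 0.390.
Interpolate at f ≈ 0.390 with slerp weights a = sin((1−f)δ)/sin δ ≈ 0.688, b = sin(fδ)/sin δ ≈ 0.458.
p = a·p₁ + b·p₂ ≈ (0.906, 0.206, 0.370); φ = arcsin(p_z) ≈ 21.73°, λ = atan2(p_y, p_x) ≈ 12.78°.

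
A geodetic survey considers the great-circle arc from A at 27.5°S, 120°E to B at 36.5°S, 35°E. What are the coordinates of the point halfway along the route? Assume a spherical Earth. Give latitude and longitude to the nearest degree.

≈ 40°S, 80°E

From cos δ = sin φ₁ sin φ₂ + cos φ₁ cos φ₂ cos Δλ, the central angle is δ ≈ 1.227 rad (70.3°).
Interpolate at f = 1/2 with slerp weights a = sin((1−f)δ)/sin δ ≈ 0.612, b = sin(fδ)/sin δ ≈ 0.612.
p = a·p₁ + b·p₂ ≈ (0.131, 0.752, -0.646); φ = arcsin(p_z) ≈ -40.25°, λ = atan2(p_y, p_x) ≈ 80.08°.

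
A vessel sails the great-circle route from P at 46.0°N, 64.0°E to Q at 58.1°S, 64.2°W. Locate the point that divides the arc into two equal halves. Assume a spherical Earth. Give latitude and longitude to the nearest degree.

The haversine formula gives a central angle δ ≈ 2.564 rad (146.9°) between the endpoints.
Interpolate at f = 1/2 with slerp weights a = sin((1−f)δ)/sin δ ≈ 1.755, b = sin(fδ)/sin δ ≈ 1.755.
p = a·p₁ + b·p₂ ≈ (0.938, 0.261, -0.228); φ = arcsin(p_z) ≈ -13.15°, λ = atan2(p_y, p_x) ≈ 15.54°.

≈ 13°S, 16°E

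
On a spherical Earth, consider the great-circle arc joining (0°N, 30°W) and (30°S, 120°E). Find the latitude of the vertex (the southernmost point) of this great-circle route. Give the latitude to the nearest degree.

≈ 49°S

The great circle lies in the plane with unit normal n̂ = (p₁ × p₂)/|p₁ × p₂|.
Here n̂_z ≈ +0.655; the vertex latitude is φ_max = arccos|n̂_z| ≈ 49.1°.
Check via Clairaut: cos φ_max = |cos φ₁| · sin C = cos(0.0°)·sin(139.1°) ≈ 0.655, again giving ≈ 49.1°.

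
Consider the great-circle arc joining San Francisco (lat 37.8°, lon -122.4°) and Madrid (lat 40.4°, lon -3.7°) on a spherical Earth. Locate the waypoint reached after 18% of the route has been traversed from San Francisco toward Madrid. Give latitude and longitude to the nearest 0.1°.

≈ lat 48.1°, lon -107.2°

From cos δ = sin φ₁ sin φ₂ + cos φ₁ cos φ₂ cos Δλ, the central angle is δ ≈ 1.462 rad (83.8°).
Interpolate at f = 0.18 with slerp weights a = sin((1−f)δ)/sin δ ≈ 0.937, b = sin(fδ)/sin δ ≈ 0.262.
p = a·p₁ + b·p₂ ≈ (-0.198, -0.638, 0.744); φ = arcsin(p_z) ≈ 48.08°, λ = atan2(p_y, p_x) ≈ -107.23°.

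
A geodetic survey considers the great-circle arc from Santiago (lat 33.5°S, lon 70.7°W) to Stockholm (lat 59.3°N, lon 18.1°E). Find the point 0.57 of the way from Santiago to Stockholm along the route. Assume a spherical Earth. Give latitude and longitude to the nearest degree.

≈ lat 24°N, lon 35°W

Write both endpoints as unit vectors p₁, p₂ with components (cos φ cos λ, cos φ sin λ, sin φ).
The central angle between the endpoints is δ = arccos(p₁·p₂) ≈ 2.055 rad (117.8°).
Interpolate at f = 0.57 with slerp weights a = sin((1−f)δ)/sin δ ≈ 0.874, b = sin(fδ)/sin δ ≈ 1.041.
p = a·p₁ + b·p₂ ≈ (0.746, -0.522, 0.413); φ = arcsin(p_z) ≈ 24.39°, λ = atan2(p_y, p_x) ≈ -35.00°.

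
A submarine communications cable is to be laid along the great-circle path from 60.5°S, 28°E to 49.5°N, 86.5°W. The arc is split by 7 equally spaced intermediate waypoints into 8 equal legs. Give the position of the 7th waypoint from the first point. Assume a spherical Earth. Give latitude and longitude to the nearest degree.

Convert each endpoint to a unit vector on the sphere (x = cos φ cos λ, y = cos φ sin λ, z = sin φ).
The central angle between the endpoints is δ = arccos(p₁·p₂) ≈ 2.489 rad (142.6°).
Interpolate at f = 7/8 with slerp weights a = sin((1−f)δ)/sin δ ≈ 0.504, b = sin(fδ)/sin δ ≈ 1.352.
p = a·p₁ + b·p₂ ≈ (0.273, -0.760, 0.590); φ = arcsin(p_z) ≈ 36.14°, λ = atan2(p_y, p_x) ≈ -70.26°.

≈ 36°N, 70°W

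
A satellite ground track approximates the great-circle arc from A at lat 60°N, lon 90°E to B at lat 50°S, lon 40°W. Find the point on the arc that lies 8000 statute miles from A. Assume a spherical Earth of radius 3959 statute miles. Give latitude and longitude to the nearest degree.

≈ lat 24°S, lon 11°W

Convert each endpoint to a unit vector on the sphere (x = cos φ cos λ, y = cos φ sin λ, z = sin φ).
The central angle between the endpoints is δ = arccos(p₁·p₂) ≈ 2.626 rad (150.5°). The total great-circle distance is δ·R ≈ 2.626 × 3959 ≈ 10396 mi, so the target fraction is f = 8000/10396 ≈ 0.770.
Interpolate at f ≈ 0.770 with slerp weights a = sin((1−f)δ)/sin δ ≈ 1.154, b = sin(fδ)/sin δ ≈ 1.826.
p = a·p₁ + b·p₂ ≈ (0.899, -0.178, -0.400); φ = arcsin(p_z) ≈ -23.56°, λ = atan2(p_y, p_x) ≈ -11.17°.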